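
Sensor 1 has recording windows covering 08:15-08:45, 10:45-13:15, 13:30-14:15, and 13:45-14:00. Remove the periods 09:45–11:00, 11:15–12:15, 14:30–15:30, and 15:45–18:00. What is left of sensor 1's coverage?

First set merges to 08:15–08:45, 10:45–13:15, 13:30–14:15.
08:15–08:45 is untouched.
10:45–13:15 with B removed leaves 11:00–11:15, 12:15–13:15.
13:30–14:15 is untouched.

08:15–08:45, 11:00–11:15, 12:15–13:15, 13:30–14:15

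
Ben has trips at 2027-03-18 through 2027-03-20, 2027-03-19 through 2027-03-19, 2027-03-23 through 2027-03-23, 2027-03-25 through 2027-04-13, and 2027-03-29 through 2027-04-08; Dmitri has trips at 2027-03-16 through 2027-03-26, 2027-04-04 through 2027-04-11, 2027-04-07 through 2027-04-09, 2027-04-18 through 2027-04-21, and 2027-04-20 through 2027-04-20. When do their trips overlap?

A, merged: 2027-03-18 through 2027-03-20, 2027-03-23 through 2027-03-23, 2027-03-25 through 2027-04-13.
B, merged: 2027-03-16 through 2027-03-26, 2027-04-04 through 2027-04-11, 2027-04-18 through 2027-04-21.
2027-03-18 through 2027-03-20 meets the second set on 2027-03-18 through 2027-03-20.
2027-03-23 through 2027-03-23 meets the second set on 2027-03-23 through 2027-03-23.
2027-03-25 through 2027-04-13 meets the second set on 2027-03-25 through 2027-03-26, 2027-04-04 through 2027-04-11.

2027-03-18 through 2027-03-20, 2027-03-23 through 2027-03-23, 2027-03-25 through 2027-03-26, 2027-04-04 through 2027-04-11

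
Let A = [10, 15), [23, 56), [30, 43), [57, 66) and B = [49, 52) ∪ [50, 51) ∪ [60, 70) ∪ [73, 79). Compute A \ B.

[10, 15) ∪ [23, 49) ∪ [52, 56) ∪ [57, 60)

A, merged: [10, 15), [23, 56), [57, 66).
B, merged: [49, 52), [60, 70), [73, 79).
[10, 15): no B overlap → unchanged.
[23, 56) minus B → [23, 49), [52, 56).
[57, 66) minus B → [57, 60).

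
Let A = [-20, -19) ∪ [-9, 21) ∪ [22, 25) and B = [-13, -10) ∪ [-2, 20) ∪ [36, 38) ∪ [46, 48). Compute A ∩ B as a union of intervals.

[-2, 20)

[-20, -19) falls entirely outside B.
[-9, 21) overlaps B on [-2, 20).
[22, 25) falls entirely outside B.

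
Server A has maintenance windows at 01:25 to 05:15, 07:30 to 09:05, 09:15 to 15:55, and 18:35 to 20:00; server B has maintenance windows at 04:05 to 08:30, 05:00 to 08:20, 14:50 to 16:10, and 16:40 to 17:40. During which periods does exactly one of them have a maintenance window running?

01:25–04:05, 05:15–07:30, 08:30–09:05, 09:15–14:50, 15:55–16:10, 16:40–17:40, 18:35–20:00

B, merged: 04:05–08:30, 14:50–16:10, 16:40–17:40.
A \ B = 01:25–04:05, 08:30–09:05, 09:15–14:50, 18:35–20:00.
B \ A = 05:15–07:30, 15:55–16:10, 16:40–17:40.
Union of the two gives the symmetric difference.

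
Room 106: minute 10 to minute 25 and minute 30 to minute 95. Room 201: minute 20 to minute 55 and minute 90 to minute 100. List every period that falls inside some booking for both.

minute 20 to minute 25, minute 30 to minute 55, minute 90 to minute 95

minute 10 to minute 25 meets the second set on minute 20 to minute 25.
minute 30 to minute 95 meets the second set on minute 30 to minute 55, minute 90 to minute 95.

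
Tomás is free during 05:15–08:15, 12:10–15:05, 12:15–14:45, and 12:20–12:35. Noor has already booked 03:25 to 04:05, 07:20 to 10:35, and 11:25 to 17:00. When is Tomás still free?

Merge the first list: 05:15-08:15, 12:10-15:05.
05:15-08:15 \ B = 05:15-07:20.
12:10-15:05: entirely removed.

05:15-07:20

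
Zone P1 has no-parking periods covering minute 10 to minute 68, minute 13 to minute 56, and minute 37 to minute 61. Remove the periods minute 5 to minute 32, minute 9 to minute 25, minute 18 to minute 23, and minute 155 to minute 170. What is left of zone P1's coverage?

A, merged: minute 10 to minute 68.
B, merged: minute 5 to minute 32, minute 155 to minute 170.
minute 10 to minute 68 with B removed leaves minute 32 to minute 68.

minute 32 to minute 68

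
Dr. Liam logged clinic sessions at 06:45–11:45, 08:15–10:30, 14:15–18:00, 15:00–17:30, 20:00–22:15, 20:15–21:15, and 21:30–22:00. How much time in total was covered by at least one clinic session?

Merged: 06:45–11:45, 14:15–18:00, 20:00–22:15.
Lengths: 5 h + 3 h 45 min + 2 h 15 min = 11 h.

11 h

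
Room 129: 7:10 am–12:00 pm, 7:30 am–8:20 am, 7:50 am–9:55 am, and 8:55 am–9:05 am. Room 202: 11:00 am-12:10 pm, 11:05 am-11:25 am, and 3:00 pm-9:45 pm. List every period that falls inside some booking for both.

11:00 am-12:00 pm

Merge the first list: 7:10 am-12:00 pm.
Merge the second list: 11:00 am-12:10 pm, 3:00 pm-9:45 pm.
7:10 am-12:00 pm overlaps B on 11:00 am-12:00 pm.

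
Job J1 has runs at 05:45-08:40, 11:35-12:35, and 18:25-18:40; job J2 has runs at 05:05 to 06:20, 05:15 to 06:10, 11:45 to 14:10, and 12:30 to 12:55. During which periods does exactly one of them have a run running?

Merge the second list: 05:05-06:20, 11:45-14:10.
Only in the first: 06:20-08:40, 11:35-11:45, 18:25-18:40.
Only in the second: 05:05-05:45, 12:35-14:10.
Together these are the periods covered by exactly one.

05:05-05:45, 06:20-08:40, 11:35-11:45, 12:35-14:10, 18:25-18:40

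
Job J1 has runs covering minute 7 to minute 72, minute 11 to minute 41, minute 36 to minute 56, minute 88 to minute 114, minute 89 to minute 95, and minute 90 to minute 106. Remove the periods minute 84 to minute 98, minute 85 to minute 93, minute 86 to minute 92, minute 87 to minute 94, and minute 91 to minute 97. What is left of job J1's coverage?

minute 7 to minute 72, minute 98 to minute 114

A, merged: minute 7 to minute 72, minute 88 to minute 114.
B, merged: minute 84 to minute 98.
minute 7 to minute 72: no B overlap → unchanged.
minute 88 to minute 114 minus B → minute 98 to minute 114.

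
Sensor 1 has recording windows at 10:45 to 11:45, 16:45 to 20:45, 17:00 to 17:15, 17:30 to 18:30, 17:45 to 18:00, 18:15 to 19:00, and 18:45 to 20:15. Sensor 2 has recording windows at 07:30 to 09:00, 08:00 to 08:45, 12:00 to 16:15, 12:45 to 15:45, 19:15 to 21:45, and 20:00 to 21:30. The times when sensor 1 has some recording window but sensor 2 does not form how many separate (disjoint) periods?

A, merged: 10:45-11:45, 16:45-20:45.
B, merged: 07:30-09:00, 12:00-16:15, 19:15-21:45.
A \ B = 10:45-11:45, 16:45-19:15.
That is 2 disjoint pieces.

2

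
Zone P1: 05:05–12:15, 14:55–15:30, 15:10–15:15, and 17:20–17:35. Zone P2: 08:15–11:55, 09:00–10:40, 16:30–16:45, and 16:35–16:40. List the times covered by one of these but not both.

05:05-08:15, 11:55-12:15, 14:55-15:30, 16:30-16:45, 17:20-17:35

Merge the first list: 05:05-12:15, 14:55-15:30, 17:20-17:35.
Merge the second list: 08:15-11:55, 16:30-16:45.
A \ B = 05:05-08:15, 11:55-12:15, 14:55-15:30, 17:20-17:35.
B \ A = 16:30-16:45.
Union of the two gives the symmetric difference.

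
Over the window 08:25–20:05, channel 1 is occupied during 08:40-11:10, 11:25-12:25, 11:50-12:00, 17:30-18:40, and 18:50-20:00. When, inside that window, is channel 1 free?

The merged coverage is 08:40-11:10, 11:25-12:25, 17:30-18:40, 18:50-20:00.
Complement within 08:25-20:05: 08:25-08:40, 11:10-11:25, 12:25-17:30, 18:40-18:50, 20:00-20:05.

08:25-08:40, 11:10-11:25, 12:25-17:30, 18:40-18:50, 20:00-20:05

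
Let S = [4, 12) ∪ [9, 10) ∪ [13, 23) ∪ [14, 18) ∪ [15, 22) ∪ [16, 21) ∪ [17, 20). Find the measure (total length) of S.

Merged: [4, 12), [13, 23).
Lengths: 8 + 10 = 18.

18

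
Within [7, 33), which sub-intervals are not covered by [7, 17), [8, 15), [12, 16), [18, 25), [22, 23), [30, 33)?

After merging, the occupied span is [7, 17), [18, 25), [30, 33).
Uncovered inside [7, 33): [17, 18), [25, 30).

[17, 18) ∪ [25, 30)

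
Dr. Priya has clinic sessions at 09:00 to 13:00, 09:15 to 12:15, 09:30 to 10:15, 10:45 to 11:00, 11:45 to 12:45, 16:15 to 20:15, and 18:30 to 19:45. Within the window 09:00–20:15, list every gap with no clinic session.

The merged coverage is 09:00–13:00, 16:15–20:15.
Complement within 09:00–20:15: 13:00–16:15.

13:00–16:15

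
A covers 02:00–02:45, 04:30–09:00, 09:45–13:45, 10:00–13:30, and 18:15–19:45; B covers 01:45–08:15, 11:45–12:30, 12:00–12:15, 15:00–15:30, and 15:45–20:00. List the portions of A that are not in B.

First set merges to 02:00–02:45, 04:30–09:00, 09:45–13:45, 18:15–19:45.
Second set merges to 01:45–08:15, 11:45–12:30, 15:00–15:30, 15:45–20:00.
02:00–02:45 lies entirely inside B → drops out.
04:30–09:00 with B removed leaves 08:15–09:00.
09:45–13:45 with B removed leaves 09:45–11:45, 12:30–13:45.
18:15–19:45 lies entirely inside B → drops out.

08:15–09:00, 09:45–11:45, 12:30–13:45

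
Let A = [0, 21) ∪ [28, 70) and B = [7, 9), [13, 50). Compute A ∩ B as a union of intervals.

[7, 9) ∪ [13, 21) ∪ [28, 50)

[0, 21) meets the second set on [7, 9), [13, 21).
[28, 70) meets the second set on [28, 50).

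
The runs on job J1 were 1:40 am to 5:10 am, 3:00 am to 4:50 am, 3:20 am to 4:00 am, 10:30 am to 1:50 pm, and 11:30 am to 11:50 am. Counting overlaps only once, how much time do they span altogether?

Merged: 1:40 am–5:10 am, 10:30 am–1:50 pm.
Lengths: 3 h 30 min + 3 h 20 min = 6 h 50 min.

6 h 50 min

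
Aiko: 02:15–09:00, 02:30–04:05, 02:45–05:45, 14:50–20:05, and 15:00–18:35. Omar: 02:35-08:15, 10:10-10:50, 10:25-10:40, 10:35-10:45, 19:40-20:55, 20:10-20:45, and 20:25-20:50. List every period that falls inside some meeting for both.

A, merged: 02:15–09:00, 14:50–20:05.
B, merged: 02:35–08:15, 10:10–10:50, 19:40–20:55.
02:15–09:00 ∩ B → 02:35–08:15.
14:50–20:05 ∩ B → 19:40–20:05.

02:35–08:15, 19:40–20:05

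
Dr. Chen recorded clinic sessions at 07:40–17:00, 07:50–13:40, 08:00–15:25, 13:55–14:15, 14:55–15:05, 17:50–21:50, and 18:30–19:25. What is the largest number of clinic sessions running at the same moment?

At 08:00, 3 of the intervals are simultaneously active.
No point has more.

3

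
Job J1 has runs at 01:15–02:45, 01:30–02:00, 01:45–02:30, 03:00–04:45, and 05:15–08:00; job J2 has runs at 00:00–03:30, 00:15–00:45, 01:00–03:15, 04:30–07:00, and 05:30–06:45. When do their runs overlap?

A, merged: 01:15-02:45, 03:00-04:45, 05:15-08:00.
B, merged: 00:00-03:30, 04:30-07:00.
01:15-02:45 ∩ B → 01:15-02:45.
03:00-04:45 ∩ B → 03:00-03:30, 04:30-04:45.
05:15-08:00 ∩ B → 05:15-07:00.

01:15-02:45, 03:00-03:30, 04:30-04:45, 05:15-07:00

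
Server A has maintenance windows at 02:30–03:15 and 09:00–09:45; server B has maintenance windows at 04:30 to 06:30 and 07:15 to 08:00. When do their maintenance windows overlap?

02:30-03:15: no overlap with the second set.
09:00-09:45: no overlap with the second set.
No overlap.

none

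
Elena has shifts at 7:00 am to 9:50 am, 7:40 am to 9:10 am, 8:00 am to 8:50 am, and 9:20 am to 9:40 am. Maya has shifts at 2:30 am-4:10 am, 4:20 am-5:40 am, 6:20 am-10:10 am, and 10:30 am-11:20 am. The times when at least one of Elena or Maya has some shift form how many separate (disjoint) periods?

Merge the first list: 7:00 am-9:50 am.
A ∪ B = 2:30 am-4:10 am, 4:20 am-5:40 am, 6:20 am-10:10 am, 10:30 am-11:20 am.
That is 4 disjoint pieces.

4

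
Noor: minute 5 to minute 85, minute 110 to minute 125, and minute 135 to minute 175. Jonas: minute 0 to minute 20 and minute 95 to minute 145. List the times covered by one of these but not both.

minute 0 to minute 5, minute 20 to minute 85, minute 95 to minute 110, minute 125 to minute 135, minute 145 to minute 175

A \ B = minute 20 to minute 85, minute 145 to minute 175.
B \ A = minute 0 to minute 5, minute 95 to minute 110, minute 125 to minute 135.
Union of the two gives the symmetric difference.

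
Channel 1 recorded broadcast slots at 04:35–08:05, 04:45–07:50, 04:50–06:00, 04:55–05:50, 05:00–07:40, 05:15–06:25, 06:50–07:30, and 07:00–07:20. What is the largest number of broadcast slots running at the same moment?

6

Sweep endpoints in order; track running count of active intervals.
Peak of 6 reached at 05:15.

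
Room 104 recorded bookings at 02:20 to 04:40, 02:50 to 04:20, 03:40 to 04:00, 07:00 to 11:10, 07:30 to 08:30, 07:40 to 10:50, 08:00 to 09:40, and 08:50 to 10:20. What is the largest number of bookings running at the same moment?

Walk the sorted start/end points keeping a running depth.
The depth first hits 4 at 08:00.

4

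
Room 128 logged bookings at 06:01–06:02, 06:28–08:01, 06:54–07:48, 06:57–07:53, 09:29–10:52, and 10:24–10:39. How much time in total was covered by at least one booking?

Merged: 06:01-06:02, 06:28-08:01, 09:29-10:52.
Lengths: 1 min + 1 h 33 min + 1 h 23 min = 2 h 57 min.

2 h 57 min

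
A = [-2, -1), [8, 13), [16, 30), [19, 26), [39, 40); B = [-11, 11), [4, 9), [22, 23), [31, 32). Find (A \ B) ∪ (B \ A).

Merge the first list: [-2, -1), [8, 13), [16, 30), [39, 40).
Merge the second list: [-11, 11), [22, 23), [31, 32).
A \ B = [11, 13), [16, 22), [23, 30), [39, 40).
B \ A = [-11, -2), [-1, 8), [31, 32).
Union of the two gives the symmetric difference.

[-11, -2) ∪ [-1, 8) ∪ [11, 13) ∪ [16, 22) ∪ [23, 30) ∪ [31, 32) ∪ [39, 40)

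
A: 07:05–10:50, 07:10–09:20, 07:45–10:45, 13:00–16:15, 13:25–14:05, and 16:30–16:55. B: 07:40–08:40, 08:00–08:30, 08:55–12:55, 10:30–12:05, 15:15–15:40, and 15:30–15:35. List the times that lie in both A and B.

A, merged: 07:05-10:50, 13:00-16:15, 16:30-16:55.
B, merged: 07:40-08:40, 08:55-12:55, 15:15-15:40.
07:05-10:50 meets the second set on 07:40-08:40, 08:55-10:50.
13:00-16:15 meets the second set on 15:15-15:40.
16:30-16:55: no overlap with the second set.

07:40-08:40, 08:55-10:50, 15:15-15:40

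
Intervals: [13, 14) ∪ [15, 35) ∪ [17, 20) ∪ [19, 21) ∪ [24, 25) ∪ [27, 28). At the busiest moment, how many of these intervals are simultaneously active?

3

Walk the sorted start/end points keeping a running depth.
The depth first hits 3 at 19.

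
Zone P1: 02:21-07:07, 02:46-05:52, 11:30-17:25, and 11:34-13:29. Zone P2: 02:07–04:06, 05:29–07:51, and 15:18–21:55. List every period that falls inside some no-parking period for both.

02:21–04:06, 05:29–07:07, 15:18–17:25

A, merged: 02:21–07:07, 11:30–17:25.
02:21–07:07 overlaps B on 02:21–04:06, 05:29–07:07.
11:30–17:25 overlaps B on 15:18–17:25.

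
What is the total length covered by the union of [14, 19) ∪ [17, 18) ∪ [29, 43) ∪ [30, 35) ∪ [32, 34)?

Merged: [14, 19), [29, 43).
Lengths: 5 + 14 = 19.

19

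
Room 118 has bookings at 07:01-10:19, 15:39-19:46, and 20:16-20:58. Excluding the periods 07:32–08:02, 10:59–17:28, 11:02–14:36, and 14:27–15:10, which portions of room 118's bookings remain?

B, merged: 07:32–08:02, 10:59–17:28.
07:01–10:19 with B removed leaves 07:01–07:32, 08:02–10:19.
15:39–19:46 with B removed leaves 17:28–19:46.
20:16–20:58 is untouched.

07:01–07:32, 08:02–10:19, 17:28–19:46, 20:16–20:58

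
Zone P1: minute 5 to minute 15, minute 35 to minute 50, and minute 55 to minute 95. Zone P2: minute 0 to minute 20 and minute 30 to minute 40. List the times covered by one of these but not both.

minute 0 to minute 5, minute 15 to minute 20, minute 30 to minute 35, minute 40 to minute 50, minute 55 to minute 95

A but not B: minute 40 to minute 50, minute 55 to minute 95.
B but not A: minute 0 to minute 5, minute 15 to minute 20, minute 30 to minute 35.
Combining gives A △ B.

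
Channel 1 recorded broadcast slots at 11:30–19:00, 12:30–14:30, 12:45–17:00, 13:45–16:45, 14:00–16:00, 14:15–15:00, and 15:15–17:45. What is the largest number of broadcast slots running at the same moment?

Sweep endpoints in order; track running count of active intervals.
Peak of 6 reached at 14:15.

6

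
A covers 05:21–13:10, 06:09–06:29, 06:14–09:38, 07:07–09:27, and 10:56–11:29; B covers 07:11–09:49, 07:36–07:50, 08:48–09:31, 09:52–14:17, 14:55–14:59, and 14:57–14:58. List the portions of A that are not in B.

05:21-07:11, 09:49-09:52

A, merged: 05:21-13:10.
B, merged: 07:11-09:49, 09:52-14:17, 14:55-14:59.
05:21-13:10 with B removed leaves 05:21-07:11, 09:49-09:52.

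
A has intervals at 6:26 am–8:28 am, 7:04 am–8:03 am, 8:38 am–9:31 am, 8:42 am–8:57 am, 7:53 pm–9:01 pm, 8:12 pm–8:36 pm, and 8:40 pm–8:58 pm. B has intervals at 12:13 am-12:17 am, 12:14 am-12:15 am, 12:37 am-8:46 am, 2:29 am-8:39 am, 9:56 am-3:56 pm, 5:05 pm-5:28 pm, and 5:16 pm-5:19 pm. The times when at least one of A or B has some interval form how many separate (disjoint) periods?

Merge the first list: 6:26 am–8:28 am, 8:38 am–9:31 am, 7:53 pm–9:01 pm.
Merge the second list: 12:13 am–12:17 am, 12:37 am–8:46 am, 9:56 am–3:56 pm, 5:05 pm–5:28 pm.
A ∪ B = 12:13 am–12:17 am, 12:37 am–9:31 am, 9:56 am–3:56 pm, 5:05 pm–5:28 pm, 7:53 pm–9:01 pm.
That is 5 disjoint pieces.

5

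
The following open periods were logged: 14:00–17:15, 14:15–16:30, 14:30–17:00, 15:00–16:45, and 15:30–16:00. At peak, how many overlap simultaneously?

5

At 15:30, 5 of the intervals are simultaneously active.
No point has more.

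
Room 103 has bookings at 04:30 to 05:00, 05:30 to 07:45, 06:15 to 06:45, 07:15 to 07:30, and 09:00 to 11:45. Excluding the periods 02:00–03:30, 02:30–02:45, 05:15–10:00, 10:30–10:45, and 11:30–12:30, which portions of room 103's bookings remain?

A, merged: 04:30-05:00, 05:30-07:45, 09:00-11:45.
B, merged: 02:00-03:30, 05:15-10:00, 10:30-10:45, 11:30-12:30.
04:30-05:00: nothing removed.
05:30-07:45: entirely removed.
09:00-11:45 \ B = 10:00-10:30, 10:45-11:30.

04:30-05:00, 10:00-10:30, 10:45-11:30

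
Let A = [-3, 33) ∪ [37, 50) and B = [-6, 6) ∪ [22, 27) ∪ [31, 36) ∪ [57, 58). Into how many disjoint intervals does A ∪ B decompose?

3

A ∪ B = [-6, 36), [37, 50), [57, 58).
That is 3 disjoint pieces.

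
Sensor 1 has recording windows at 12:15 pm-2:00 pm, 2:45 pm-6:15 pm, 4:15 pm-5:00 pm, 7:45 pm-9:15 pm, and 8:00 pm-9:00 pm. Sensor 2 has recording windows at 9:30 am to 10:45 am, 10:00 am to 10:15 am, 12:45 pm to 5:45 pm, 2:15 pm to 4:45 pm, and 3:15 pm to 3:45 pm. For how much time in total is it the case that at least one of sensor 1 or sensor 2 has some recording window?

First set merges to 12:15 pm–2:00 pm, 2:45 pm–6:15 pm, 7:45 pm–9:15 pm.
Second set merges to 9:30 am–10:45 am, 12:45 pm–5:45 pm.
A ∪ B = 9:30 am–10:45 am, 12:15 pm–6:15 pm, 7:45 pm–9:15 pm.
Total: 1 h 15 min + 6 h + 1 h 30 min = 8 h 45 min.

8 h 45 min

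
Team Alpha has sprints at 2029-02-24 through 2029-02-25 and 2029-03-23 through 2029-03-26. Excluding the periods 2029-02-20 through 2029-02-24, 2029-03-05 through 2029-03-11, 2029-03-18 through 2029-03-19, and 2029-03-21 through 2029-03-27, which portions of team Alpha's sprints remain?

2029-02-25 through 2029-02-25

2029-02-24 through 2029-02-25 with B removed leaves 2029-02-25 through 2029-02-25.
2029-03-23 through 2029-03-26 lies entirely inside B → drops out.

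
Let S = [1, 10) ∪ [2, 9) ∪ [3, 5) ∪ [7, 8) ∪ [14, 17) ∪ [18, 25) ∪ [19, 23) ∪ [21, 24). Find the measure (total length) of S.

Merged: [1, 10), [14, 17), [18, 25).
Lengths: 9 + 3 + 7 = 19.

19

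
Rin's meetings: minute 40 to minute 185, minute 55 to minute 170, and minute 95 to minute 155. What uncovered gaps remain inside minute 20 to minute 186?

The merged coverage is minute 40 to minute 185.
Uncovered inside minute 20 to minute 186: minute 20 to minute 40, minute 185 to minute 186.

minute 20 to minute 40, minute 185 to minute 186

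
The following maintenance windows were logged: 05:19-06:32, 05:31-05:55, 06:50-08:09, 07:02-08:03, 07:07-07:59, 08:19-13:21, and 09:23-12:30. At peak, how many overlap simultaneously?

3

At 07:07, 3 of the intervals are simultaneously active.
No point has more.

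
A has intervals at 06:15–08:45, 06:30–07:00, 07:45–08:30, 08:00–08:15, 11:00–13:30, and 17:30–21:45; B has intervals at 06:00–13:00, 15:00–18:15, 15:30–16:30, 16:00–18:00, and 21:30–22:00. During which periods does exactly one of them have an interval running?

06:00–06:15, 08:45–11:00, 13:00–13:30, 15:00–17:30, 18:15–21:30, 21:45–22:00

Merge the first list: 06:15–08:45, 11:00–13:30, 17:30–21:45.
Merge the second list: 06:00–13:00, 15:00–18:15, 21:30–22:00.
A but not B: 13:00–13:30, 18:15–21:30.
B but not A: 06:00–06:15, 08:45–11:00, 15:00–17:30, 21:45–22:00.
Combining gives A △ B.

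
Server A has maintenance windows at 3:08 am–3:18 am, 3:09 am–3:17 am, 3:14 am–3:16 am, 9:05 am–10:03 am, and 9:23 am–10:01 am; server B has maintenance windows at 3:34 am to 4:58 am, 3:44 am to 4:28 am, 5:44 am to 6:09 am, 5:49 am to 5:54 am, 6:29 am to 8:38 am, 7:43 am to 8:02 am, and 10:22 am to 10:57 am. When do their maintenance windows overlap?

none

Merge the first list: 3:08 am-3:18 am, 9:05 am-10:03 am.
Merge the second list: 3:34 am-4:58 am, 5:44 am-6:09 am, 6:29 am-8:38 am, 10:22 am-10:57 am.
3:08 am-3:18 am: no overlap with the second set.
9:05 am-10:03 am: no overlap with the second set.
No overlap.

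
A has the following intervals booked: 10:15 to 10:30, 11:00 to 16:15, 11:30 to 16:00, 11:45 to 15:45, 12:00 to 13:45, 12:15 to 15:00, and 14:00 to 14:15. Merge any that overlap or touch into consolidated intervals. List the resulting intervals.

10:15–10:30, 11:00–16:15

11:00–16:15 is disjoint → start new block.
11:30–16:00 overlaps/touches 11:00–16:15 → extend to 11:00–16:15.
11:45–15:45 overlaps/touches 11:00–16:15 → extend to 11:00–16:15.
12:00–13:45 overlaps/touches 11:00–16:15 → extend to 11:00–16:15.
12:15–15:00 overlaps/touches 11:00–16:15 → extend to 11:00–16:15.
14:00–14:15 overlaps/touches 11:00–16:15 → extend to 11:00–16:15.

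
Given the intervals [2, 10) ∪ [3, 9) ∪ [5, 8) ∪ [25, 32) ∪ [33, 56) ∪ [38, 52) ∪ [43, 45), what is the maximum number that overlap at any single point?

3

Walk the sorted start/end points keeping a running depth.
The depth first hits 3 at 5.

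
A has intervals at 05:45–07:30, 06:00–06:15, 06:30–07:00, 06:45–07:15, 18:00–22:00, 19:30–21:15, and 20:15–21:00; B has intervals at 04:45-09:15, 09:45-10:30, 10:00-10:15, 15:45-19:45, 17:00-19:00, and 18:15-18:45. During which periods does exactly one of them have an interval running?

04:45-05:45, 07:30-09:15, 09:45-10:30, 15:45-18:00, 19:45-22:00

First set merges to 05:45-07:30, 18:00-22:00.
Second set merges to 04:45-09:15, 09:45-10:30, 15:45-19:45.
A but not B: 19:45-22:00.
B but not A: 04:45-05:45, 07:30-09:15, 09:45-10:30, 15:45-18:00.
Combining gives A △ B.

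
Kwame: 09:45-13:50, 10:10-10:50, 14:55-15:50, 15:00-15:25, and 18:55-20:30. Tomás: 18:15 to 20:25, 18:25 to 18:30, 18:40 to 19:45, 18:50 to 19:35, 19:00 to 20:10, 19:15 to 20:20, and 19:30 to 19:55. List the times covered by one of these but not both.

09:45–13:50, 14:55–15:50, 18:15–18:55, 20:25–20:30

First set merges to 09:45–13:50, 14:55–15:50, 18:55–20:30.
Second set merges to 18:15–20:25.
Only in the first: 09:45–13:50, 14:55–15:50, 20:25–20:30.
Only in the second: 18:15–18:55.
Together these are the periods covered by exactly one.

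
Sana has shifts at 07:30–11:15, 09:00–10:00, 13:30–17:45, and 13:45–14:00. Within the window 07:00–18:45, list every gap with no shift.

The merged coverage is 07:30–11:15, 13:30–17:45.
Uncovered inside 07:00–18:45: 07:00–07:30, 11:15–13:30, 17:45–18:45.

07:00–07:30, 11:15–13:30, 17:45–18:45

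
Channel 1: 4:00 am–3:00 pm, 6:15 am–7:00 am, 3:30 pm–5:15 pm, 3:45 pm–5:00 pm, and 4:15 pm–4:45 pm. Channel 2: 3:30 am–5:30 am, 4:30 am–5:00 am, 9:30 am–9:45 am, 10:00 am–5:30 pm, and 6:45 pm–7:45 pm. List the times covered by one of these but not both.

A, merged: 4:00 am–3:00 pm, 3:30 pm–5:15 pm.
B, merged: 3:30 am–5:30 am, 9:30 am–9:45 am, 10:00 am–5:30 pm, 6:45 pm–7:45 pm.
A but not B: 5:30 am–9:30 am, 9:45 am–10:00 am.
B but not A: 3:30 am–4:00 am, 3:00 pm–3:30 pm, 5:15 pm–5:30 pm, 6:45 pm–7:45 pm.
Combining gives A △ B.

3:30 am–4:00 am, 5:30 am–9:30 am, 9:45 am–10:00 am, 3:00 pm–3:30 pm, 5:15 pm–5:30 pm, 6:45 pm–7:45 pm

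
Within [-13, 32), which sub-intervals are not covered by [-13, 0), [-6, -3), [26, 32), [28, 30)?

[0, 26)

After merging, the occupied span is [-13, 0), [26, 32).
Gaps within [-13, 32): [0, 26).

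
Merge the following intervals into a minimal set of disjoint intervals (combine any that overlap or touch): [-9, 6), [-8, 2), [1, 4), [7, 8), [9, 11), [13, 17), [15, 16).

[-9, 6) ∪ [7, 8) ∪ [9, 11) ∪ [13, 17)

[-8, 2) overlaps/touches [-9, 6) → extend to [-9, 6).
[1, 4) overlaps/touches [-9, 6) → extend to [-9, 6).
[7, 8) is disjoint → start new block.
[9, 11) is disjoint → start new block.
[13, 17) is disjoint → start new block.
[15, 16) overlaps/touches [13, 17) → extend to [13, 17).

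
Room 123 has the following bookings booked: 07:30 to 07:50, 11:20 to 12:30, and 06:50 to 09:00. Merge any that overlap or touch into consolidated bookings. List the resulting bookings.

Sort by start: 06:50–09:00, 07:30–07:50, 11:20–12:30.
07:30–07:50 overlaps/touches 06:50–09:00 → extend to 06:50–09:00.
11:20–12:30 is disjoint → start new block.

06:50–09:00, 11:20–12:30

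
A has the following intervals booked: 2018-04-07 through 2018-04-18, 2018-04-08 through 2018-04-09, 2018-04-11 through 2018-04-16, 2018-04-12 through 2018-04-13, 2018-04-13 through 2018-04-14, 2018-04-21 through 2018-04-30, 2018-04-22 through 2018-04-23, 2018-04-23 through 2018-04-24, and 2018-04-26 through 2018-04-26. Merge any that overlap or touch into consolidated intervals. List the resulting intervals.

2018-04-07 through 2018-04-18, 2018-04-21 through 2018-04-30

2018-04-08 through 2018-04-09 overlaps/touches 2018-04-07 through 2018-04-18 → extend to 2018-04-07 through 2018-04-18.
2018-04-11 through 2018-04-16 overlaps/touches 2018-04-07 through 2018-04-18 → extend to 2018-04-07 through 2018-04-18.
2018-04-12 through 2018-04-13 overlaps/touches 2018-04-07 through 2018-04-18 → extend to 2018-04-07 through 2018-04-18.
2018-04-13 through 2018-04-14 overlaps/touches 2018-04-07 through 2018-04-18 → extend to 2018-04-07 through 2018-04-18.
2018-04-21 through 2018-04-30 is disjoint → start new block.
2018-04-22 through 2018-04-23 overlaps/touches 2018-04-21 through 2018-04-30 → extend to 2018-04-21 through 2018-04-30.
2018-04-23 through 2018-04-24 overlaps/touches 2018-04-21 through 2018-04-30 → extend to 2018-04-21 through 2018-04-30.
2018-04-26 through 2018-04-26 overlaps/touches 2018-04-21 through 2018-04-30 → extend to 2018-04-21 through 2018-04-30.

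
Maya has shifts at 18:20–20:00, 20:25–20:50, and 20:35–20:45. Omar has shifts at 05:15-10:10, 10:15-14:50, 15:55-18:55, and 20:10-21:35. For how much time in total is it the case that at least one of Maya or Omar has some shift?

15 h

A, merged: 18:20–20:00, 20:25–20:50.
A ∪ B = 05:15–10:10, 10:15–14:50, 15:55–20:00, 20:10–21:35.
Total: 4 h 55 min + 4 h 35 min + 4 h 5 min + 1 h 25 min = 15 h.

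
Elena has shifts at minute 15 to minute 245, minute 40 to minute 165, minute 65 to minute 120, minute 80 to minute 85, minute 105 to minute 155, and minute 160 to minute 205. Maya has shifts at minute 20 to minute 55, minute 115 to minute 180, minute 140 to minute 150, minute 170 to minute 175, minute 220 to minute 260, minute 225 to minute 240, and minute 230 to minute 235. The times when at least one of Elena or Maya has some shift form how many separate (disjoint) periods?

1

Merge the first list: minute 15 to minute 245.
Merge the second list: minute 20 to minute 55, minute 115 to minute 180, minute 220 to minute 260.
A ∪ B = minute 15 to minute 260.
That is 1 disjoint piece.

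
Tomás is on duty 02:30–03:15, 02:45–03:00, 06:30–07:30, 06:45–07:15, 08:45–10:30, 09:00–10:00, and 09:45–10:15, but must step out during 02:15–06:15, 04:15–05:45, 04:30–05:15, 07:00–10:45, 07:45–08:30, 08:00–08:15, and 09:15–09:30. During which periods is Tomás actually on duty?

First set merges to 02:30–03:15, 06:30–07:30, 08:45–10:30.
Second set merges to 02:15–06:15, 07:00–10:45.
02:30–03:15 lies entirely inside B → drops out.
06:30–07:30 with B removed leaves 06:30–07:00.
08:45–10:30 lies entirely inside B → drops out.

06:30–07:00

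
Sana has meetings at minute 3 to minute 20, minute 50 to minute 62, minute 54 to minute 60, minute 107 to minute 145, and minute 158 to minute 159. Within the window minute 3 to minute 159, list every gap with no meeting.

The merged coverage is minute 3 to minute 20, minute 50 to minute 62, minute 107 to minute 145, minute 158 to minute 159.
Uncovered inside minute 3 to minute 159: minute 20 to minute 50, minute 62 to minute 107, minute 145 to minute 158.

minute 20 to minute 50, minute 62 to minute 107, minute 145 to minute 158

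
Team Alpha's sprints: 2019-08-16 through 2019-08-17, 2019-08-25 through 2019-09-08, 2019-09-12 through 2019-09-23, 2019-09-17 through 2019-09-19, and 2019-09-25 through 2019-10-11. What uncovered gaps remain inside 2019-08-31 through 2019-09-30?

2019-09-09 through 2019-09-11, 2019-09-24 through 2019-09-24

After merging, the occupied span is 2019-08-16 through 2019-08-17, 2019-08-25 through 2019-09-08, 2019-09-12 through 2019-09-23, 2019-09-25 through 2019-10-11.
Gaps within 2019-08-31 through 2019-09-30: 2019-09-09 through 2019-09-11, 2019-09-24 through 2019-09-24.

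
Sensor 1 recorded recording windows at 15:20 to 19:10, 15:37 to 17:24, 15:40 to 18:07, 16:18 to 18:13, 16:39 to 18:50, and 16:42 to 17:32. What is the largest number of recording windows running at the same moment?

6

At 16:42, 6 of the intervals are simultaneously active.
No point has more.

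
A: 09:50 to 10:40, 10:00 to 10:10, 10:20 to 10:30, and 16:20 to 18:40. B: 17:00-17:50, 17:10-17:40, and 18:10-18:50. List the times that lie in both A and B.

17:00–17:50, 18:10–18:40

First set merges to 09:50–10:40, 16:20–18:40.
Second set merges to 17:00–17:50, 18:10–18:50.
09:50–10:40 falls entirely outside B.
16:20–18:40 overlaps B on 17:00–17:50, 18:10–18:40.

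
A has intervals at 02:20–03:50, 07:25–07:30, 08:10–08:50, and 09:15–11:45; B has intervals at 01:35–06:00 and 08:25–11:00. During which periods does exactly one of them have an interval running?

A \ B = 07:25–07:30, 08:10–08:25, 11:00–11:45.
B \ A = 01:35–02:20, 03:50–06:00, 08:50–09:15.
Union of the two gives the symmetric difference.

01:35–02:20, 03:50–06:00, 07:25–07:30, 08:10–08:25, 08:50–09:15, 11:00–11:45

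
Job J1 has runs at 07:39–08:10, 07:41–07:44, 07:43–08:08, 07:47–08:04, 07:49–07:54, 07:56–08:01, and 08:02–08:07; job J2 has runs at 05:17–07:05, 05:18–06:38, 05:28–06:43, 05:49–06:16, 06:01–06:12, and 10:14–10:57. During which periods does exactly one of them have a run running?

05:17–07:05, 07:39–08:10, 10:14–10:57

First set merges to 07:39–08:10.
Second set merges to 05:17–07:05, 10:14–10:57.
Only in the first: 07:39–08:10.
Only in the second: 05:17–07:05, 10:14–10:57.
Together these are the periods covered by exactly one.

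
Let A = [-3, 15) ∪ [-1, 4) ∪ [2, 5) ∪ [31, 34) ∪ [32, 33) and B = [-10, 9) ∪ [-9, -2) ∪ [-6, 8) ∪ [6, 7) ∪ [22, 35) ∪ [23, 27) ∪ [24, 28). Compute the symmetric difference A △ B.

[-10, -3) ∪ [9, 15) ∪ [22, 31) ∪ [34, 35)

A, merged: [-3, 15), [31, 34).
B, merged: [-10, 9), [22, 35).
Only in the first: [9, 15).
Only in the second: [-10, -3), [22, 31), [34, 35).
Together these are the periods covered by exactly one.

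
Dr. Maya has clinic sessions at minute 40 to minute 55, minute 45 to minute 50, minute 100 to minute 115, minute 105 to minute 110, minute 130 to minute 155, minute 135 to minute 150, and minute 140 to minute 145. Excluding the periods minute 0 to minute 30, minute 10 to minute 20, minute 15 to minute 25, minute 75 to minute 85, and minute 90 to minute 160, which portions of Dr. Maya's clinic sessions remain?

A, merged: minute 40 to minute 55, minute 100 to minute 115, minute 130 to minute 155.
B, merged: minute 0 to minute 30, minute 75 to minute 85, minute 90 to minute 160.
minute 40 to minute 55: nothing removed.
minute 100 to minute 115: entirely removed.
minute 130 to minute 155: entirely removed.

minute 40 to minute 55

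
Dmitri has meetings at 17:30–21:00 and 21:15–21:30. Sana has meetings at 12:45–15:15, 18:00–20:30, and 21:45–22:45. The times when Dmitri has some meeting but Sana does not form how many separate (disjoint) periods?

3

A \ B = 17:30–18:00, 20:30–21:00, 21:15–21:30.
That is 3 disjoint pieces.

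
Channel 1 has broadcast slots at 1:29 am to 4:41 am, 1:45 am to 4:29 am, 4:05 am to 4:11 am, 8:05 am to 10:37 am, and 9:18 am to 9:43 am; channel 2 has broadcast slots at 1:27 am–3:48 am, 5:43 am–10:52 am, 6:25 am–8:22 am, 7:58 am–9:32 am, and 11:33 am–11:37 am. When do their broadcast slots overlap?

1:29 am-3:48 am, 8:05 am-10:37 am

First set merges to 1:29 am-4:41 am, 8:05 am-10:37 am.
Second set merges to 1:27 am-3:48 am, 5:43 am-10:52 am, 11:33 am-11:37 am.
1:29 am-4:41 am ∩ B → 1:29 am-3:48 am.
8:05 am-10:37 am ∩ B → 8:05 am-10:37 am.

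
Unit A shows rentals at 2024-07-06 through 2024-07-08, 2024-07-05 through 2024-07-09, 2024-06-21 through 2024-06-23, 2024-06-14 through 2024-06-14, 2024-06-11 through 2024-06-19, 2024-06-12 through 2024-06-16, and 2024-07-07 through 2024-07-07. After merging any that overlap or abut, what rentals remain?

2024-06-11 through 2024-06-19, 2024-06-21 through 2024-06-23, 2024-07-05 through 2024-07-09

Sort by start: 2024-06-11 through 2024-06-19, 2024-06-12 through 2024-06-16, 2024-06-14 through 2024-06-14, 2024-06-21 through 2024-06-23, 2024-07-05 through 2024-07-09, 2024-07-06 through 2024-07-08, 2024-07-07 through 2024-07-07.
2024-06-12 through 2024-06-16 overlaps/touches 2024-06-11 through 2024-06-19 → extend to 2024-06-11 through 2024-06-19.
2024-06-14 through 2024-06-14 overlaps/touches 2024-06-11 through 2024-06-19 → extend to 2024-06-11 through 2024-06-19.
2024-06-21 through 2024-06-23 is disjoint → start new block.
2024-07-05 through 2024-07-09 is disjoint → start new block.
2024-07-06 through 2024-07-08 overlaps/touches 2024-07-05 through 2024-07-09 → extend to 2024-07-05 through 2024-07-09.
2024-07-07 through 2024-07-07 overlaps/touches 2024-07-05 through 2024-07-09 → extend to 2024-07-05 through 2024-07-09.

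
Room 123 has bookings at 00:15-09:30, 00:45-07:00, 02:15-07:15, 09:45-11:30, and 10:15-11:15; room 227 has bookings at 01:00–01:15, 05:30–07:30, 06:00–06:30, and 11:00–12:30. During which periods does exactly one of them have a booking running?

00:15–01:00, 01:15–05:30, 07:30–09:30, 09:45–11:00, 11:30–12:30

Merge the first list: 00:15–09:30, 09:45–11:30.
Merge the second list: 01:00–01:15, 05:30–07:30, 11:00–12:30.
Only in the first: 00:15–01:00, 01:15–05:30, 07:30–09:30, 09:45–11:00.
Only in the second: 11:30–12:30.
Together these are the periods covered by exactly one.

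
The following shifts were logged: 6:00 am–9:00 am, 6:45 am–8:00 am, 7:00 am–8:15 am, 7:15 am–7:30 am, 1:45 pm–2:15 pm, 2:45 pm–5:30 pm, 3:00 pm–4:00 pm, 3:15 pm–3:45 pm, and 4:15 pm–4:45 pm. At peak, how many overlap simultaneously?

At 7:15 am, 4 of the intervals are simultaneously active.
No point has more.

4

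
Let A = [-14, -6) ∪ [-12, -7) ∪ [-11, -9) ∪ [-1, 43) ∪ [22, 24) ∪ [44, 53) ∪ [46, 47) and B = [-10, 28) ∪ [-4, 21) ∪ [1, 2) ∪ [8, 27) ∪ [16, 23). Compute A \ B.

[-14, -10) ∪ [28, 43) ∪ [44, 53)

First set merges to [-14, -6), [-1, 43), [44, 53).
Second set merges to [-10, 28).
[-14, -6) \ B = [-14, -10).
[-1, 43) \ B = [28, 43).
[44, 53): nothing removed.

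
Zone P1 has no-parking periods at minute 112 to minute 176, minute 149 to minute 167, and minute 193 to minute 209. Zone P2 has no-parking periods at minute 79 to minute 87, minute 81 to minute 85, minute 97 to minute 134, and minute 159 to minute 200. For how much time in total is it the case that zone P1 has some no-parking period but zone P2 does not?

34 minutes

A, merged: minute 112 to minute 176, minute 193 to minute 209.
B, merged: minute 79 to minute 87, minute 97 to minute 134, minute 159 to minute 200.
A \ B = minute 134 to minute 159, minute 200 to minute 209.
Total: 25 minutes + 9 minutes = 34 minutes.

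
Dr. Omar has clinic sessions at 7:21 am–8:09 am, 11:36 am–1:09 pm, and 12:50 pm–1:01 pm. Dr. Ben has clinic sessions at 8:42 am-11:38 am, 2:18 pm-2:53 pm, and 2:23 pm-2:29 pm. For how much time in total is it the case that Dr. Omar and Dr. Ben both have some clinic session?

2 min

A, merged: 7:21 am-8:09 am, 11:36 am-1:09 pm.
B, merged: 8:42 am-11:38 am, 2:18 pm-2:53 pm.
A ∩ B = 11:36 am-11:38 am.
Total: 2 min.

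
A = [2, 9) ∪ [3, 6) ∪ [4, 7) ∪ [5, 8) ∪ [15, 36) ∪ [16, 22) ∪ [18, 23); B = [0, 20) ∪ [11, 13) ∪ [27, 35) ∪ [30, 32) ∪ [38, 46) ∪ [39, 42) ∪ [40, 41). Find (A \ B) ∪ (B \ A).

First set merges to [2, 9), [15, 36).
Second set merges to [0, 20), [27, 35), [38, 46).
A but not B: [20, 27), [35, 36).
B but not A: [0, 2), [9, 15), [38, 46).
Combining gives A △ B.

[0, 2) ∪ [9, 15) ∪ [20, 27) ∪ [35, 36) ∪ [38, 46)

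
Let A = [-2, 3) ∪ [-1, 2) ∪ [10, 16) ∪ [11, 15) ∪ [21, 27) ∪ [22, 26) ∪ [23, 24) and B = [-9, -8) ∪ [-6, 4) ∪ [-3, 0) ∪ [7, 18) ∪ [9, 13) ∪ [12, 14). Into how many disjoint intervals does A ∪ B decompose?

A, merged: [-2, 3), [10, 16), [21, 27).
B, merged: [-9, -8), [-6, 4), [7, 18).
A ∪ B = [-9, -8), [-6, 4), [7, 18), [21, 27).
That is 4 disjoint pieces.

4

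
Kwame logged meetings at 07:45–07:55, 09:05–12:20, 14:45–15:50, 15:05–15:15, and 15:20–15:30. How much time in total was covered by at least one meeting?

4 h 30 min

Merged: 07:45–07:55, 09:05–12:20, 14:45–15:50.
Lengths: 10 min + 3 h 15 min + 1 h 5 min = 4 h 30 min.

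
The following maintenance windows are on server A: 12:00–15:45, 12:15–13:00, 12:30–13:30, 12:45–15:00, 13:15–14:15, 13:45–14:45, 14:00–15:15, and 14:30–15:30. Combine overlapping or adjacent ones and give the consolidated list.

12:00–15:45

12:15–13:00 overlaps/touches 12:00–15:45 → extend to 12:00–15:45.
12:30–13:30 overlaps/touches 12:00–15:45 → extend to 12:00–15:45.
12:45–15:00 overlaps/touches 12:00–15:45 → extend to 12:00–15:45.
13:15–14:15 overlaps/touches 12:00–15:45 → extend to 12:00–15:45.
13:45–14:45 overlaps/touches 12:00–15:45 → extend to 12:00–15:45.
14:00–15:15 overlaps/touches 12:00–15:45 → extend to 12:00–15:45.
14:30–15:30 overlaps/touches 12:00–15:45 → extend to 12:00–15:45.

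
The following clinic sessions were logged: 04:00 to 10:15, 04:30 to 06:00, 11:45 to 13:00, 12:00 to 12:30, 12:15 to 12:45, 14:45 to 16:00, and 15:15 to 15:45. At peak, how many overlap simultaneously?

3

At 12:15, 3 of the intervals are simultaneously active.
No point has more.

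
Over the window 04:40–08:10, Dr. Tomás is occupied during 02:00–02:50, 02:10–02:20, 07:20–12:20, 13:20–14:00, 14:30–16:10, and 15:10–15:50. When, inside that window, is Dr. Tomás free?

04:40–07:20

Covered (merged): 02:00–02:50, 07:20–12:20, 13:20–14:00, 14:30–16:10.
Uncovered inside 04:40–08:10: 04:40–07:20.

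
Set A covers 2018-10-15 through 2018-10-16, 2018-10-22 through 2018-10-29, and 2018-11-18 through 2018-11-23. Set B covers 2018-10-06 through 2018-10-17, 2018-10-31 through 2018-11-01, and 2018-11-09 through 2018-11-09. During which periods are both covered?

2018-10-15 through 2018-10-16 overlaps B on 2018-10-15 through 2018-10-16.
2018-10-22 through 2018-10-29 falls entirely outside B.
2018-11-18 through 2018-11-23 falls entirely outside B.

2018-10-15 through 2018-10-16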